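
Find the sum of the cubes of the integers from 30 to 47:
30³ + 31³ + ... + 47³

Use ∑_{k=1}^{n} k³ = [n(n+1)/2]², then subtract the first 29 terms.
∑_{k=1}^{47} k³ = [47×48/2]² = 1128² = 1272384
∑_{k=1}^{29} k³ = [29×30/2]² = 435² = 189225
∑_{k=30}^{47} k³ = 1272384 - 189225 = 1083159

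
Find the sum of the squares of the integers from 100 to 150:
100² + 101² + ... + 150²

Use ∑_{k=1}^{n} k² = n(n+1)(2n+1)/6, then subtract the first 99 terms.
∑_{k=1}^{150} k² = 150×151×301/6 = 1136275
∑_{k=1}^{99} k² = 99×100×199/6 = 328350
∑_{k=100}^{150} k² = 1136275 - 328350 = 807925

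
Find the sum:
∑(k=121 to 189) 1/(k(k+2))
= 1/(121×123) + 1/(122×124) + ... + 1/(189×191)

Partial fractions: 1/(k(k+2)) = (1/2)[1/k - 1/(k+2)]
Telescoping leaves the first two and last two terms:
= (1/2)[1/121 + 1/122 - 1/190 - 1/191]
= 798537/267856490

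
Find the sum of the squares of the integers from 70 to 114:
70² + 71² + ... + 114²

Use ∑_{k=1}^{n} k² = n(n+1)(2n+1)/6, then subtract the first 69 terms.
∑_{k=1}^{114} k² = 114×115×229/6 = 500365
∑_{k=1}^{69} k² = 69×70×139/6 = 111895
∑_{k=70}^{114} k² = 500365 - 111895 = 388470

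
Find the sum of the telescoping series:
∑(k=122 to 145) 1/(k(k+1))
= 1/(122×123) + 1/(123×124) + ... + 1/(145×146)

Partial fractions: 1/(k(k+1)) = 1/k - 1/(k+1)
The series telescopes:
= (1/122 - 1/123) + (1/123 - 1/124) + ... + (1/145 - 1/146)
= 1/122 - 1/146
= 6/4453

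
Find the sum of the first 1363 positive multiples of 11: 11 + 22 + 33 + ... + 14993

Factor out 11: = 11(1 + 2 + ... + 1363) = 11 × n(n+1)/2
= 11 × 1363×1364/2
= 11 × 929566
= 10225226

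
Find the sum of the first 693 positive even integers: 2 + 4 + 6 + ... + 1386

Sum of first n even numbers = n(n+1)
= 693×694
= 480942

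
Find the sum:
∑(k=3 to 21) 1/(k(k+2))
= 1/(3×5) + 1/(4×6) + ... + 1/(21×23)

Partial fractions: 1/(k(k+2)) = (1/2)[1/k - 1/(k+2)]
Telescoping leaves the first two and last two terms:
= (1/2)[1/3 + 1/4 - 1/22 - 1/23]
= 1501/6072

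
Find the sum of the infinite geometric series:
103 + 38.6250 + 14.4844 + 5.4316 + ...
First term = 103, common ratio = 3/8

For |r| < 1, S = a / (1 - r)
S = 103 / (1 - (3/8))
S = 103 / (5/8)
S = 824/5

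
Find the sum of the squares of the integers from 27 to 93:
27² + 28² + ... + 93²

Use ∑_{k=1}^{n} k² = n(n+1)(2n+1)/6, then subtract the first 26 terms.
∑_{k=1}^{93} k² = 93×94×187/6 = 272459
∑_{k=1}^{26} k² = 26×27×53/6 = 6201
∑_{k=27}^{93} k² = 272459 - 6201 = 266258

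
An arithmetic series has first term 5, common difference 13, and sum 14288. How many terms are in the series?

Using S = n/2 × [2a + (n-1)d]
14288 = n/2 × [2(5) + (n-1)(13)]
14288 = n/2 × [10 + 13n - 13]
28576 = n × [-3 + 13n]
13n² + (-3)n - 28576 = 0
Discriminant: Δ = (-3)² - 4(13)(-28576) = 9 + 1485952 = 1485961
√Δ = 1219
n = [-(-3) + √Δ] / (2·13) = (3 + 1219) / 26 = 1222 / 26 = 47
(The negative root is discarded since n must be a positive integer.)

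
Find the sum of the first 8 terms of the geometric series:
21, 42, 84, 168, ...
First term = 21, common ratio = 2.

Sₙ = a(1 - rⁿ) / (1 - r)
S_8 = 21(1 - 2^8) / (1 - 2)
S_8 = 21(1 - 256) / (-1)
S_8 = 5355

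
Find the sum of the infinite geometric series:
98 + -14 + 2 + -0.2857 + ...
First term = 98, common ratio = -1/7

For |r| < 1, S = a / (1 - r)
S = 98 / (1 - (-1/7))
S = 98 / (8/7)
S = 343/4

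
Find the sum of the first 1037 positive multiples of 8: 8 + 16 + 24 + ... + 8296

Factor out 8: = 8(1 + 2 + ... + 1037) = 8 × n(n+1)/2
= 8 × 1037×1038/2
= 8 × 538203
= 4305624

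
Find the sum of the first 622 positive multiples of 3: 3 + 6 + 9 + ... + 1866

Factor out 3: = 3(1 + 2 + ... + 622) = 3 × n(n+1)/2
= 3 × 622×623/2
= 3 × 193753
= 581259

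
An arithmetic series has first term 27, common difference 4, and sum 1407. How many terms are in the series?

Using S = n/2 × [2a + (n-1)d]
1407 = n/2 × [2(27) + (n-1)(4)]
1407 = n/2 × [54 + 4n - 4]
2814 = n × [50 + 4n]
4n² + (50)n - 2814 = 0
Discriminant: Δ = (50)² - 4(4)(-2814) = 2500 + 45024 = 47524
√Δ = 218
n = [-(50) + √Δ] / (2·4) = (-50 + 218) / 8 = 168 / 8 = 21
(The negative root is discarded since n must be a positive integer.)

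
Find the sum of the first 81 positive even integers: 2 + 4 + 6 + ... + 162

Sum of first n even numbers = n(n+1)
= 81×82
= 6642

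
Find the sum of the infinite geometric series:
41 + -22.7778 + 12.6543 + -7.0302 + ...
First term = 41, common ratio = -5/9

For |r| < 1, S = a / (1 - r)
S = 41 / (1 - (-5/9))
S = 41 / (14/9)
S = 369/14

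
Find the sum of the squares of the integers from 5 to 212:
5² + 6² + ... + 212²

Use ∑_{k=1}^{n} k² = n(n+1)(2n+1)/6, then subtract the first 4 terms.
∑_{k=1}^{212} k² = 212×213×425/6 = 3198550
∑_{k=1}^{4} k² = 4×5×9/6 = 30
∑_{k=5}^{212} k² = 3198550 - 30 = 3198520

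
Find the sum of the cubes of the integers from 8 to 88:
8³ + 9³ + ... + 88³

Use ∑_{k=1}^{n} k³ = [n(n+1)/2]², then subtract the first 7 terms.
∑_{k=1}^{88} k³ = [88×89/2]² = 3916² = 15335056
∑_{k=1}^{7} k³ = [7×8/2]² = 28² = 784
∑_{k=8}^{88} k³ = 15335056 - 784 = 15334272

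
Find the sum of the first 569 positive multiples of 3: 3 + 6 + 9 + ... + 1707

Factor out 3: = 3(1 + 2 + ... + 569) = 3 × n(n+1)/2
= 3 × 569×570/2
= 3 × 162165
= 486495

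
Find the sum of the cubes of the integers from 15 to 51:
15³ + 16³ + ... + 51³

Use ∑_{k=1}^{n} k³ = [n(n+1)/2]², then subtract the first 14 terms.
∑_{k=1}^{51} k³ = [51×52/2]² = 1326² = 1758276
∑_{k=1}^{14} k³ = [14×15/2]² = 105² = 11025
∑_{k=15}^{51} k³ = 1758276 - 11025 = 1747251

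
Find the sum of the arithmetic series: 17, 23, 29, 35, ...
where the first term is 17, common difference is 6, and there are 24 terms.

Sₙ = n/2 × (first + last)
Last term = a + (n-1)d = 17 + (24-1)×6 = 155
S_24 = 24/2 × (17 + 155)
S_24 = 24/2 × 172 = 2064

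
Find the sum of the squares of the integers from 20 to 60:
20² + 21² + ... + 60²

Use ∑_{k=1}^{n} k² = n(n+1)(2n+1)/6, then subtract the first 19 terms.
∑_{k=1}^{60} k² = 60×61×121/6 = 73810
∑_{k=1}^{19} k² = 19×20×39/6 = 2470
∑_{k=20}^{60} k² = 73810 - 2470 = 71340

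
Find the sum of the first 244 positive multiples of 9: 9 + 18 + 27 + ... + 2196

Factor out 9: = 9(1 + 2 + ... + 244) = 9 × n(n+1)/2
= 9 × 244×245/2
= 9 × 29890
= 269010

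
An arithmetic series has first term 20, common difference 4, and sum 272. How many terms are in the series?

Using S = n/2 × [2a + (n-1)d]
272 = n/2 × [2(20) + (n-1)(4)]
272 = n/2 × [40 + 4n - 4]
544 = n × [36 + 4n]
4n² + (36)n - 544 = 0
Discriminant: Δ = (36)² - 4(4)(-544) = 1296 + 8704 = 10000
√Δ = 100
n = [-(36) + √Δ] / (2·4) = (-36 + 100) / 8 = 64 / 8 = 8
(The negative root is discarded since n must be a positive integer.)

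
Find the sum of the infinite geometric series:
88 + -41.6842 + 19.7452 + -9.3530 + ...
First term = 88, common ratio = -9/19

For |r| < 1, S = a / (1 - r)
S = 88 / (1 - (-9/19))
S = 88 / (28/19)
S = 418/7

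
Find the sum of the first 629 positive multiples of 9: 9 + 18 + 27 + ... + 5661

Factor out 9: = 9(1 + 2 + ... + 629) = 9 × n(n+1)/2
= 9 × 629×630/2
= 9 × 198135
= 1783215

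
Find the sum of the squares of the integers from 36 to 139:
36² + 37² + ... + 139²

Use ∑_{k=1}^{n} k² = n(n+1)(2n+1)/6, then subtract the first 35 terms.
∑_{k=1}^{139} k² = 139×140×279/6 = 904890
∑_{k=1}^{35} k² = 35×36×71/6 = 14910
∑_{k=36}^{139} k² = 904890 - 14910 = 889980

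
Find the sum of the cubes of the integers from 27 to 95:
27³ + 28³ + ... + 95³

Use ∑_{k=1}^{n} k³ = [n(n+1)/2]², then subtract the first 26 terms.
∑_{k=1}^{95} k³ = [95×96/2]² = 4560² = 20793600
∑_{k=1}^{26} k³ = [26×27/2]² = 351² = 123201
∑_{k=27}^{95} k³ = 20793600 - 123201 = 20670399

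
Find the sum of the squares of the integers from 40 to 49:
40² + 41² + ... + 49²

Use ∑_{k=1}^{n} k² = n(n+1)(2n+1)/6, then subtract the first 39 terms.
∑_{k=1}^{49} k² = 49×50×99/6 = 40425
∑_{k=1}^{39} k² = 39×40×79/6 = 20540
∑_{k=40}^{49} k² = 40425 - 20540 = 19885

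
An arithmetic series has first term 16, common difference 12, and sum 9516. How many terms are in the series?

Using S = n/2 × [2a + (n-1)d]
9516 = n/2 × [2(16) + (n-1)(12)]
9516 = n/2 × [32 + 12n - 12]
19032 = n × [20 + 12n]
12n² + (20)n - 19032 = 0
Discriminant: Δ = (20)² - 4(12)(-19032) = 400 + 913536 = 913936
√Δ = 956
n = [-(20) + √Δ] / (2·12) = (-20 + 956) / 24 = 936 / 24 = 39
(The negative root is discarded since n must be a positive integer.)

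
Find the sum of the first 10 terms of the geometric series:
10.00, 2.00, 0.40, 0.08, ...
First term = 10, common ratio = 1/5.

Sₙ = a(1 - rⁿ) / (1 - r)
S_10 = 10(1 - (1/5)^10) / (1 - (1/5))
S_10 = 10(1 - (1/9765625)) / (4/5)
S_10 = 4882812/390625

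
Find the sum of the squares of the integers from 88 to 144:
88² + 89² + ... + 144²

Use ∑_{k=1}^{n} k² = n(n+1)(2n+1)/6, then subtract the first 87 terms.
∑_{k=1}^{144} k² = 144×145×289/6 = 1005720
∑_{k=1}^{87} k² = 87×88×175/6 = 223300
∑_{k=88}^{144} k² = 1005720 - 223300 = 782420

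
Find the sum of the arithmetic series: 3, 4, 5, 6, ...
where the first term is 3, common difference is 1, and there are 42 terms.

Sₙ = n/2 × (first + last)
Last term = a + (n-1)d = 3 + (42-1)×1 = 44
S_42 = 42/2 × (3 + 44)
S_42 = 42/2 × 47 = 987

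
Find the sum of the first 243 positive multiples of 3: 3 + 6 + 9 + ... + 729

Factor out 3: = 3(1 + 2 + ... + 243) = 3 × n(n+1)/2
= 3 × 243×244/2
= 3 × 29646
= 88938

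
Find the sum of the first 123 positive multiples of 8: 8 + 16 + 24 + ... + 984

Factor out 8: = 8(1 + 2 + ... + 123) = 8 × n(n+1)/2
= 8 × 123×124/2
= 8 × 7626
= 61008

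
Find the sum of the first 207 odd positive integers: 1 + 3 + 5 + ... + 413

Sum of first n odd numbers = n²
= 207²
= 42849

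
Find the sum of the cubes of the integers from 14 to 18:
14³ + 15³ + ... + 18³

Use ∑_{k=1}^{n} k³ = [n(n+1)/2]², then subtract the first 13 terms.
∑_{k=1}^{18} k³ = [18×19/2]² = 171² = 29241
∑_{k=1}^{13} k³ = [13×14/2]² = 91² = 8281
∑_{k=14}^{18} k³ = 29241 - 8281 = 20960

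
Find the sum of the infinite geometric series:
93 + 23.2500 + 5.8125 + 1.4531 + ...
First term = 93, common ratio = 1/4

For |r| < 1, S = a / (1 - r)
S = 93 / (1 - (1/4))
S = 93 / (3/4)
S = 124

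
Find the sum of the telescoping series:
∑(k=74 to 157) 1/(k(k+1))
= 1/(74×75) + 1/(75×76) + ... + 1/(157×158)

Partial fractions: 1/(k(k+1)) = 1/k - 1/(k+1)
The series telescopes:
= (1/74 - 1/75) + (1/75 - 1/76) + ... + (1/157 - 1/158)
= 1/74 - 1/158
= 21/2923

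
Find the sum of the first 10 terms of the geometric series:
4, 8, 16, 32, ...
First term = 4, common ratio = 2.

Sₙ = a(1 - rⁿ) / (1 - r)
S_10 = 4(1 - 2^10) / (1 - 2)
S_10 = 4(1 - 1024) / (-1)
S_10 = 4092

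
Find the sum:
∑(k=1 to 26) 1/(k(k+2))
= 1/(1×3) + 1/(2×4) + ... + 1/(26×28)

Partial fractions: 1/(k(k+2)) = (1/2)[1/k - 1/(k+2)]
Telescoping leaves the first two and last two terms:
= (1/2)[1/1 + 1/2 - 1/27 - 1/28]
= 1079/1512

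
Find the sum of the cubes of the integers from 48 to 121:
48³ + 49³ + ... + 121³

Use ∑_{k=1}^{n} k³ = [n(n+1)/2]², then subtract the first 47 terms.
∑_{k=1}^{121} k³ = [121×122/2]² = 7381² = 54479161
∑_{k=1}^{47} k³ = [47×48/2]² = 1128² = 1272384
∑_{k=48}^{121} k³ = 54479161 - 1272384 = 53206777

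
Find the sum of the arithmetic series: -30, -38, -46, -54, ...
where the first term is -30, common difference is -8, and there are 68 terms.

Sₙ = n/2 × (first + last)
Last term = a + (n-1)d = -30 + (68-1)×(-8) = -566
S_68 = 68/2 × (-30 + (-566))
S_68 = 68/2 × (-596) = -20264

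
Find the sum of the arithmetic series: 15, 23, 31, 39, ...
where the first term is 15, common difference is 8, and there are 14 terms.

Sₙ = n/2 × (first + last)
Last term = a + (n-1)d = 15 + (14-1)×8 = 119
S_14 = 14/2 × (15 + 119)
S_14 = 14/2 × 134 = 938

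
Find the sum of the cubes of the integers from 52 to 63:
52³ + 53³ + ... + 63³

Use ∑_{k=1}^{n} k³ = [n(n+1)/2]², then subtract the first 51 terms.
∑_{k=1}^{63} k³ = [63×64/2]² = 2016² = 4064256
∑_{k=1}^{51} k³ = [51×52/2]² = 1326² = 1758276
∑_{k=52}^{63} k³ = 4064256 - 1758276 = 2305980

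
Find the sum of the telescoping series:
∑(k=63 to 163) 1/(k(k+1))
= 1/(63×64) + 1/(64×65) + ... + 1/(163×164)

Partial fractions: 1/(k(k+1)) = 1/k - 1/(k+1)
The series telescopes:
= (1/63 - 1/64) + (1/64 - 1/65) + ... + (1/163 - 1/164)
= 1/63 - 1/164
= 101/10332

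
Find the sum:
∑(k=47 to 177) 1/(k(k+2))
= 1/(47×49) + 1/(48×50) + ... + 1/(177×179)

Partial fractions: 1/(k(k+2)) = (1/2)[1/k - 1/(k+2)]
Telescoping leaves the first two and last two terms:
= (1/2)[1/47 + 1/48 - 1/178 - 1/179]
= 1110749/71880672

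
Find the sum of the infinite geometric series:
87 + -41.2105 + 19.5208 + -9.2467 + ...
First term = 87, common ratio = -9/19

For |r| < 1, S = a / (1 - r)
S = 87 / (1 - (-9/19))
S = 87 / (28/19)
S = 1653/28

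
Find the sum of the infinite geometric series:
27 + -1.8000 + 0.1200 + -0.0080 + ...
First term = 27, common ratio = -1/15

For |r| < 1, S = a / (1 - r)
S = 27 / (1 - (-1/15))
S = 27 / (16/15)
S = 405/16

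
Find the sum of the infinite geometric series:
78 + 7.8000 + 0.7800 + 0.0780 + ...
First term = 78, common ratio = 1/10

For |r| < 1, S = a / (1 - r)
S = 78 / (1 - (1/10))
S = 78 / (9/10)
S = 260/3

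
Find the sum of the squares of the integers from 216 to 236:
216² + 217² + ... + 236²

Use ∑_{k=1}^{n} k² = n(n+1)(2n+1)/6, then subtract the first 215 terms.
∑_{k=1}^{236} k² = 236×237×473/6 = 4409306
∑_{k=1}^{215} k² = 215×216×431/6 = 3335940
∑_{k=216}^{236} k² = 4409306 - 3335940 = 1073366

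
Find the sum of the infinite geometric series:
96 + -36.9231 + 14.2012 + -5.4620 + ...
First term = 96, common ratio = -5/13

For |r| < 1, S = a / (1 - r)
S = 96 / (1 - (-5/13))
S = 96 / (18/13)
S = 208/3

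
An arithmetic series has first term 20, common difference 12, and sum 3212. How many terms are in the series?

Using S = n/2 × [2a + (n-1)d]
3212 = n/2 × [2(20) + (n-1)(12)]
3212 = n/2 × [40 + 12n - 12]
6424 = n × [28 + 12n]
12n² + (28)n - 6424 = 0
Discriminant: Δ = (28)² - 4(12)(-6424) = 784 + 308352 = 309136
√Δ = 556
n = [-(28) + √Δ] / (2·12) = (-28 + 556) / 24 = 528 / 24 = 22
(The negative root is discarded since n must be a positive integer.)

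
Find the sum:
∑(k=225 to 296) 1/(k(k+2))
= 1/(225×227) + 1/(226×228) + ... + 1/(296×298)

Partial fractions: 1/(k(k+2)) = (1/2)[1/k - 1/(k+2)]
Telescoping leaves the first two and last two terms:
= (1/2)[1/225 + 1/226 - 1/297 - 1/298]
= 134173/125014725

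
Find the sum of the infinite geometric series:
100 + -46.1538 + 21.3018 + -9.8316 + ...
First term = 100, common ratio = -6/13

For |r| < 1, S = a / (1 - r)
S = 100 / (1 - (-6/13))
S = 100 / (19/13)
S = 1300/19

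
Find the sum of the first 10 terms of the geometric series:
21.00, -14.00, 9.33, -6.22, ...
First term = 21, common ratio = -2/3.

Sₙ = a(1 - rⁿ) / (1 - r)
S_10 = 21(1 - (-2/3)^10) / (1 - (-2/3))
S_10 = 21(1 - (1024/59049)) / (5/3)
S_10 = 81235/6561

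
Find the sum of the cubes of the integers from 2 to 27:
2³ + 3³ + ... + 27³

Use ∑_{k=1}^{n} k³ = [n(n+1)/2]², then subtract the first 1 terms.
∑_{k=1}^{27} k³ = [27×28/2]² = 378² = 142884
∑_{k=1}^{1} k³ = [1×2/2]² = 1² = 1
∑_{k=2}^{27} k³ = 142884 - 1 = 142883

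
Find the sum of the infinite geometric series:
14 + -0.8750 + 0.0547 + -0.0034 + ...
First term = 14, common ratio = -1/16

For |r| < 1, S = a / (1 - r)
S = 14 / (1 - (-1/16))
S = 14 / (17/16)
S = 224/17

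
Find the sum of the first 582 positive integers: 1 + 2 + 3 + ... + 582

Formula: ∑k = n(n+1)/2
= 582×583/2
= 339306/2
= 169653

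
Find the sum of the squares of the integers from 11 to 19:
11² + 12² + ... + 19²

Use ∑_{k=1}^{n} k² = n(n+1)(2n+1)/6, then subtract the first 10 terms.
∑_{k=1}^{19} k² = 19×20×39/6 = 2470
∑_{k=1}^{10} k² = 10×11×21/6 = 385
∑_{k=11}^{19} k² = 2470 - 385 = 2085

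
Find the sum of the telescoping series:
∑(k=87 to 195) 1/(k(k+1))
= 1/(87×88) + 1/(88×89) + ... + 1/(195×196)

Partial fractions: 1/(k(k+1)) = 1/k - 1/(k+1)
The series telescopes:
= (1/87 - 1/88) + (1/88 - 1/89) + ... + (1/195 - 1/196)
= 1/87 - 1/196
= 109/17052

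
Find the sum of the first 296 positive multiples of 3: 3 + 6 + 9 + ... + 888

Factor out 3: = 3(1 + 2 + ... + 296) = 3 × n(n+1)/2
= 3 × 296×297/2
= 3 × 43956
= 131868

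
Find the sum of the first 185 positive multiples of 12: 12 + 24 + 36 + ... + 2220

Factor out 12: = 12(1 + 2 + ... + 185) = 12 × n(n+1)/2
= 12 × 185×186/2
= 12 × 17205
= 206460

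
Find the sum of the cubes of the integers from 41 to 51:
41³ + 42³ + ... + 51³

Use ∑_{k=1}^{n} k³ = [n(n+1)/2]², then subtract the first 40 terms.
∑_{k=1}^{51} k³ = [51×52/2]² = 1326² = 1758276
∑_{k=1}^{40} k³ = [40×41/2]² = 820² = 672400
∑_{k=41}^{51} k³ = 1758276 - 672400 = 1085876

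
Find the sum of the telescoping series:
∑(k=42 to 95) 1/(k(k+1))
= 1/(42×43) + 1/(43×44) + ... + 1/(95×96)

Partial fractions: 1/(k(k+1)) = 1/k - 1/(k+1)
The series telescopes:
= (1/42 - 1/43) + (1/43 - 1/44) + ... + (1/95 - 1/96)
= 1/42 - 1/96
= 3/224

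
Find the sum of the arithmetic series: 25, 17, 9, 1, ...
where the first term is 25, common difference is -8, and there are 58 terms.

Sₙ = n/2 × (first + last)
Last term = a + (n-1)d = 25 + (58-1)×(-8) = -431
S_58 = 58/2 × (25 + (-431))
S_58 = 58/2 × (-406) = -11774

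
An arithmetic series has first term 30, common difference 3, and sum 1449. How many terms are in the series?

Using S = n/2 × [2a + (n-1)d]
1449 = n/2 × [2(30) + (n-1)(3)]
1449 = n/2 × [60 + 3n - 3]
2898 = n × [57 + 3n]
3n² + (57)n - 2898 = 0
Discriminant: Δ = (57)² - 4(3)(-2898) = 3249 + 34776 = 38025
√Δ = 195
n = [-(57) + √Δ] / (2·3) = (-57 + 195) / 6 = 138 / 6 = 23
(The negative root is discarded since n must be a positive integer.)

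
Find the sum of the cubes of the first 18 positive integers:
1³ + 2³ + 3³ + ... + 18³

Formula: ∑k³ = [n(n+1)/2]²
= [18×19/2]²
= 171²
= 29241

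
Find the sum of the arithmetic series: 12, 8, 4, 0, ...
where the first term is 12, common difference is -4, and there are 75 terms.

Sₙ = n/2 × (first + last)
Last term = a + (n-1)d = 12 + (75-1)×(-4) = -284
S_75 = 75/2 × (12 + (-284))
S_75 = 75/2 × (-272) = -10200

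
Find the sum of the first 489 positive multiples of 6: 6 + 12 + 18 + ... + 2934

Factor out 6: = 6(1 + 2 + ... + 489) = 6 × n(n+1)/2
= 6 × 489×490/2
= 6 × 119805
= 718830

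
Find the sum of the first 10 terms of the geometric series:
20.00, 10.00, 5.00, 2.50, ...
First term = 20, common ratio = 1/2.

Sₙ = a(1 - rⁿ) / (1 - r)
S_10 = 20(1 - (1/2)^10) / (1 - (1/2))
S_10 = 20(1 - (1/1024)) / (1/2)
S_10 = 5115/128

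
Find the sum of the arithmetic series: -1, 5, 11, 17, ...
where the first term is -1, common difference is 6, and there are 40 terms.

Sₙ = n/2 × (first + last)
Last term = a + (n-1)d = -1 + (40-1)×6 = 233
S_40 = 40/2 × (-1 + 233)
S_40 = 40/2 × 232 = 4640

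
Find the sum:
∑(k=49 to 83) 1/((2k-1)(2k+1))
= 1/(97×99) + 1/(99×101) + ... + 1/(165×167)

Partial fractions: 1/((2k-1)(2k+1)) = (1/2)[1/(2k-1) - 1/(2k+1)]
The series telescopes:
= (1/2)[1/97 - 1/167]
= 35/16199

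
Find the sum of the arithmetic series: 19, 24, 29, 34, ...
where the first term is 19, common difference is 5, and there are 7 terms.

Sₙ = n/2 × (first + last)
Last term = a + (n-1)d = 19 + (7-1)×5 = 49
S_7 = 7/2 × (19 + 49)
S_7 = 7/2 × 68 = 238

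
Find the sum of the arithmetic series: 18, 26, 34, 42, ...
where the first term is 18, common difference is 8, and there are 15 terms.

Sₙ = n/2 × (first + last)
Last term = a + (n-1)d = 18 + (15-1)×8 = 130
S_15 = 15/2 × (18 + 130)
S_15 = 15/2 × 148 = 1110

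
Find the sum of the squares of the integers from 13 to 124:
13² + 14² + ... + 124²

Use ∑_{k=1}^{n} k² = n(n+1)(2n+1)/6, then subtract the first 12 terms.
∑_{k=1}^{124} k² = 124×125×249/6 = 643250
∑_{k=1}^{12} k² = 12×13×25/6 = 650
∑_{k=13}^{124} k² = 643250 - 650 = 642600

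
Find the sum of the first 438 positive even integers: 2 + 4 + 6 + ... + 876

Sum of first n even numbers = n(n+1)
= 438×439
= 192282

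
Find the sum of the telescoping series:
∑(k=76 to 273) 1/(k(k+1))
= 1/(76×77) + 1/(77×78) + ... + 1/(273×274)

Partial fractions: 1/(k(k+1)) = 1/k - 1/(k+1)
The series telescopes:
= (1/76 - 1/77) + (1/77 - 1/78) + ... + (1/273 - 1/274)
= 1/76 - 1/274
= 99/10412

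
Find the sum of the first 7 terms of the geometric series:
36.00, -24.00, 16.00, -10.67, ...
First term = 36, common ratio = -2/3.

Sₙ = a(1 - rⁿ) / (1 - r)
S_7 = 36(1 - (-2/3)^7) / (1 - (-2/3))
S_7 = 36(1 - (-128/2187)) / (5/3)
S_7 = 1852/81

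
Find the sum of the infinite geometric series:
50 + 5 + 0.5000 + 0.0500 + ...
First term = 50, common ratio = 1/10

For |r| < 1, S = a / (1 - r)
S = 50 / (1 - (1/10))
S = 50 / (9/10)
S = 500/9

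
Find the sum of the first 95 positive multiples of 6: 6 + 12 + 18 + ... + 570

Factor out 6: = 6(1 + 2 + ... + 95) = 6 × n(n+1)/2
= 6 × 95×96/2
= 6 × 4560
= 27360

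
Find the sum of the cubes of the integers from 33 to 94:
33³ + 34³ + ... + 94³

Use ∑_{k=1}^{n} k³ = [n(n+1)/2]², then subtract the first 32 terms.
∑_{k=1}^{94} k³ = [94×95/2]² = 4465² = 19936225
∑_{k=1}^{32} k³ = [32×33/2]² = 528² = 278784
∑_{k=33}^{94} k³ = 19936225 - 278784 = 19657441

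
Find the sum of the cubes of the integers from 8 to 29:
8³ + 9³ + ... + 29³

Use ∑_{k=1}^{n} k³ = [n(n+1)/2]², then subtract the first 7 terms.
∑_{k=1}^{29} k³ = [29×30/2]² = 435² = 189225
∑_{k=1}^{7} k³ = [7×8/2]² = 28² = 784
∑_{k=8}^{29} k³ = 189225 - 784 = 188441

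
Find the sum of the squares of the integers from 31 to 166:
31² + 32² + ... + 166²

Use ∑_{k=1}^{n} k² = n(n+1)(2n+1)/6, then subtract the first 30 terms.
∑_{k=1}^{166} k² = 166×167×333/6 = 1538571
∑_{k=1}^{30} k² = 30×31×61/6 = 9455
∑_{k=31}^{166} k² = 1538571 - 9455 = 1529116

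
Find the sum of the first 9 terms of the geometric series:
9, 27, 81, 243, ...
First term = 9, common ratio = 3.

Sₙ = a(1 - rⁿ) / (1 - r)
S_9 = 9(1 - 3^9) / (1 - 3)
S_9 = 9(1 - 19683) / (-2)
S_9 = 88569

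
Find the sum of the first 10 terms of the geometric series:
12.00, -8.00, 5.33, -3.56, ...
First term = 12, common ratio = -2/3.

Sₙ = a(1 - rⁿ) / (1 - r)
S_10 = 12(1 - (-2/3)^10) / (1 - (-2/3))
S_10 = 12(1 - (1024/59049)) / (5/3)
S_10 = 46420/6561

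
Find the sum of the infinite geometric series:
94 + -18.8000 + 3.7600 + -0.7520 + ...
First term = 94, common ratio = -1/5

For |r| < 1, S = a / (1 - r)
S = 94 / (1 - (-1/5))
S = 94 / (6/5)
S = 235/3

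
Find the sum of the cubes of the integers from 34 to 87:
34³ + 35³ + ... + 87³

Use ∑_{k=1}^{n} k³ = [n(n+1)/2]², then subtract the first 33 terms.
∑_{k=1}^{87} k³ = [87×88/2]² = 3828² = 14653584
∑_{k=1}^{33} k³ = [33×34/2]² = 561² = 314721
∑_{k=34}^{87} k³ = 14653584 - 314721 = 14338863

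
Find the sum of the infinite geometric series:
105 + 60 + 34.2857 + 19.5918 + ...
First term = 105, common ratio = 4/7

For |r| < 1, S = a / (1 - r)
S = 105 / (1 - (4/7))
S = 105 / (3/7)
S = 245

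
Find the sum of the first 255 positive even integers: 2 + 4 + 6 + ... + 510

Sum of first n even numbers = n(n+1)
= 255×256
= 65280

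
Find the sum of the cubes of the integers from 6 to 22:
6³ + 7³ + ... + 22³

Use ∑_{k=1}^{n} k³ = [n(n+1)/2]², then subtract the first 5 terms.
∑_{k=1}^{22} k³ = [22×23/2]² = 253² = 64009
∑_{k=1}^{5} k³ = [5×6/2]² = 15² = 225
∑_{k=6}^{22} k³ = 64009 - 225 = 63784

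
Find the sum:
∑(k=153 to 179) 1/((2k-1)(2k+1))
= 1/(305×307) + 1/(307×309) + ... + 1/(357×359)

Partial fractions: 1/((2k-1)(2k+1)) = (1/2)[1/(2k-1) - 1/(2k+1)]
The series telescopes:
= (1/2)[1/305 - 1/359]
= 27/109495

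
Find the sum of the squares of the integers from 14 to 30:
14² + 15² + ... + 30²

Use ∑_{k=1}^{n} k² = n(n+1)(2n+1)/6, then subtract the first 13 terms.
∑_{k=1}^{30} k² = 30×31×61/6 = 9455
∑_{k=1}^{13} k² = 13×14×27/6 = 819
∑_{k=14}^{30} k² = 9455 - 819 = 8636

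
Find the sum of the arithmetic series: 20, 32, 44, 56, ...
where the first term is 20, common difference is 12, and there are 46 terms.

Sₙ = n/2 × (first + last)
Last term = a + (n-1)d = 20 + (46-1)×12 = 560
S_46 = 46/2 × (20 + 560)
S_46 = 46/2 × 580 = 13340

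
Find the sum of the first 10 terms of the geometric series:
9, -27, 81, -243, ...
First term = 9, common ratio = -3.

Sₙ = a(1 - rⁿ) / (1 - r)
S_10 = 9(1 - (-3)^10) / (1 - (-3))
S_10 = 9(1 - 59049) / (4)
S_10 = -132858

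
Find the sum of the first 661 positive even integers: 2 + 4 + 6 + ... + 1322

Sum of first n even numbers = n(n+1)
= 661×662
= 437582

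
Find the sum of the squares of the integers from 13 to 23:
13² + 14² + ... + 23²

Use ∑_{k=1}^{n} k² = n(n+1)(2n+1)/6, then subtract the first 12 terms.
∑_{k=1}^{23} k² = 23×24×47/6 = 4324
∑_{k=1}^{12} k² = 12×13×25/6 = 650
∑_{k=13}^{23} k² = 4324 - 650 = 3674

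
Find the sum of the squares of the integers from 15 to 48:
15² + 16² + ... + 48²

Use ∑_{k=1}^{n} k² = n(n+1)(2n+1)/6, then subtract the first 14 terms.
∑_{k=1}^{48} k² = 48×49×97/6 = 38024
∑_{k=1}^{14} k² = 14×15×29/6 = 1015
∑_{k=15}^{48} k² = 38024 - 1015 = 37009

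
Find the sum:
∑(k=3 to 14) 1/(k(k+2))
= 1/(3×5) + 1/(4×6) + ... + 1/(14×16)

Partial fractions: 1/(k(k+2)) = (1/2)[1/k - 1/(k+2)]
Telescoping leaves the first two and last two terms:
= (1/2)[1/3 + 1/4 - 1/15 - 1/16]
= 109/480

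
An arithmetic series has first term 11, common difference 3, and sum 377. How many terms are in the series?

Using S = n/2 × [2a + (n-1)d]
377 = n/2 × [2(11) + (n-1)(3)]
377 = n/2 × [22 + 3n - 3]
754 = n × [19 + 3n]
3n² + (19)n - 754 = 0
Discriminant: Δ = (19)² - 4(3)(-754) = 361 + 9048 = 9409
√Δ = 97
n = [-(19) + √Δ] / (2·3) = (-19 + 97) / 6 = 78 / 6 = 13
(The negative root is discarded since n must be a positive integer.)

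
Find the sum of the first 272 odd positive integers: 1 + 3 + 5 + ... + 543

Sum of first n odd numbers = n²
= 272²
= 73984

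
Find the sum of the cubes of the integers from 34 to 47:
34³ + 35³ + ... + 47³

Use ∑_{k=1}^{n} k³ = [n(n+1)/2]², then subtract the first 33 terms.
∑_{k=1}^{47} k³ = [47×48/2]² = 1128² = 1272384
∑_{k=1}^{33} k³ = [33×34/2]² = 561² = 314721
∑_{k=34}^{47} k³ = 1272384 - 314721 = 957663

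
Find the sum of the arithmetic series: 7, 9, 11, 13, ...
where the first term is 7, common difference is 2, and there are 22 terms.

Sₙ = n/2 × (first + last)
Last term = a + (n-1)d = 7 + (22-1)×2 = 49
S_22 = 22/2 × (7 + 49)
S_22 = 22/2 × 56 = 616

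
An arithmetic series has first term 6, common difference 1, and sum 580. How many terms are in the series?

Using S = n/2 × [2a + (n-1)d]
580 = n/2 × [2(6) + (n-1)(1)]
580 = n/2 × [12 + 1n - 1]
1160 = n × [11 + 1n]
1n² + (11)n - 1160 = 0
Discriminant: Δ = (11)² - 4(1)(-1160) = 121 + 4640 = 4761
√Δ = 69
n = [-(11) + √Δ] / (2·1) = (-11 + 69) / 2 = 58 / 2 = 29
(The negative root is discarded since n must be a positive integer.)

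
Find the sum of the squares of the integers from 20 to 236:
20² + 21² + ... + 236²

Use ∑_{k=1}^{n} k² = n(n+1)(2n+1)/6, then subtract the first 19 terms.
∑_{k=1}^{236} k² = 236×237×473/6 = 4409306
∑_{k=1}^{19} k² = 19×20×39/6 = 2470
∑_{k=20}^{236} k² = 4409306 - 2470 = 4406836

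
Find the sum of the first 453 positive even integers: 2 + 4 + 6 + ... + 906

Sum of first n even numbers = n(n+1)
= 453×454
= 205662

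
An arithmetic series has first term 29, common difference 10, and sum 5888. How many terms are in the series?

Using S = n/2 × [2a + (n-1)d]
5888 = n/2 × [2(29) + (n-1)(10)]
5888 = n/2 × [58 + 10n - 10]
11776 = n × [48 + 10n]
10n² + (48)n - 11776 = 0
Discriminant: Δ = (48)² - 4(10)(-11776) = 2304 + 471040 = 473344
√Δ = 688
n = [-(48) + √Δ] / (2·10) = (-48 + 688) / 20 = 640 / 20 = 32
(The negative root is discarded since n must be a positive integer.)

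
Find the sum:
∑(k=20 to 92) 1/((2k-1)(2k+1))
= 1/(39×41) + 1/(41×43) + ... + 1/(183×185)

Partial fractions: 1/((2k-1)(2k+1)) = (1/2)[1/(2k-1) - 1/(2k+1)]
The series telescopes:
= (1/2)[1/39 - 1/185]
= 73/7215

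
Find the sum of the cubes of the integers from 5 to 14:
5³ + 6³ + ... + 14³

Use ∑_{k=1}^{n} k³ = [n(n+1)/2]², then subtract the first 4 terms.
∑_{k=1}^{14} k³ = [14×15/2]² = 105² = 11025
∑_{k=1}^{4} k³ = [4×5/2]² = 10² = 100
∑_{k=5}^{14} k³ = 11025 - 100 = 10925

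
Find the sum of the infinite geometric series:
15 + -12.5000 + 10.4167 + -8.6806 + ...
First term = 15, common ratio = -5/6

For |r| < 1, S = a / (1 - r)
S = 15 / (1 - (-5/6))
S = 15 / (11/6)
S = 90/11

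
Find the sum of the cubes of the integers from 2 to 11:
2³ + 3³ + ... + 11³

Use ∑_{k=1}^{n} k³ = [n(n+1)/2]², then subtract the first 1 terms.
∑_{k=1}^{11} k³ = [11×12/2]² = 66² = 4356
∑_{k=1}^{1} k³ = [1×2/2]² = 1² = 1
∑_{k=2}^{11} k³ = 4356 - 1 = 4355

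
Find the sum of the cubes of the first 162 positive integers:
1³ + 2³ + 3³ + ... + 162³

Formula: ∑k³ = [n(n+1)/2]²
= [162×163/2]²
= 13203²
= 174319209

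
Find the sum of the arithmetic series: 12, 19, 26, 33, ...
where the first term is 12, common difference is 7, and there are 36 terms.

Sₙ = n/2 × (first + last)
Last term = a + (n-1)d = 12 + (36-1)×7 = 257
S_36 = 36/2 × (12 + 257)
S_36 = 36/2 × 269 = 4842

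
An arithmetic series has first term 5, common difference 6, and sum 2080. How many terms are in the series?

Using S = n/2 × [2a + (n-1)d]
2080 = n/2 × [2(5) + (n-1)(6)]
2080 = n/2 × [10 + 6n - 6]
4160 = n × [4 + 6n]
6n² + (4)n - 4160 = 0
Discriminant: Δ = (4)² - 4(6)(-4160) = 16 + 99840 = 99856
√Δ = 316
n = [-(4) + √Δ] / (2·6) = (-4 + 316) / 12 = 312 / 12 = 26
(The negative root is discarded since n must be a positive integer.)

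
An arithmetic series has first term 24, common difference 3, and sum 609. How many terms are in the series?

Using S = n/2 × [2a + (n-1)d]
609 = n/2 × [2(24) + (n-1)(3)]
609 = n/2 × [48 + 3n - 3]
1218 = n × [45 + 3n]
3n² + (45)n - 1218 = 0
Discriminant: Δ = (45)² - 4(3)(-1218) = 2025 + 14616 = 16641
√Δ = 129
n = [-(45) + √Δ] / (2·3) = (-45 + 129) / 6 = 84 / 6 = 14
(The negative root is discarded since n must be a positive integer.)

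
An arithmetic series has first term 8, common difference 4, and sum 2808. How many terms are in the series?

Using S = n/2 × [2a + (n-1)d]
2808 = n/2 × [2(8) + (n-1)(4)]
2808 = n/2 × [16 + 4n - 4]
5616 = n × [12 + 4n]
4n² + (12)n - 5616 = 0
Discriminant: Δ = (12)² - 4(4)(-5616) = 144 + 89856 = 90000
√Δ = 300
n = [-(12) + √Δ] / (2·4) = (-12 + 300) / 8 = 288 / 8 = 36
(The negative root is discarded since n must be a positive integer.)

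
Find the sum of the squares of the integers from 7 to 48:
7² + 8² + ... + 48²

Use ∑_{k=1}^{n} k² = n(n+1)(2n+1)/6, then subtract the first 6 terms.
∑_{k=1}^{48} k² = 48×49×97/6 = 38024
∑_{k=1}^{6} k² = 6×7×13/6 = 91
∑_{k=7}^{48} k² = 38024 - 91 = 37933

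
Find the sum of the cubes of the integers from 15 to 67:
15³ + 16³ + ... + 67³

Use ∑_{k=1}^{n} k³ = [n(n+1)/2]², then subtract the first 14 terms.
∑_{k=1}^{67} k³ = [67×68/2]² = 2278² = 5189284
∑_{k=1}^{14} k³ = [14×15/2]² = 105² = 11025
∑_{k=15}^{67} k³ = 5189284 - 11025 = 5178259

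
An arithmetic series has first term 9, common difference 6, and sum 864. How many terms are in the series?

Using S = n/2 × [2a + (n-1)d]
864 = n/2 × [2(9) + (n-1)(6)]
864 = n/2 × [18 + 6n - 6]
1728 = n × [12 + 6n]
6n² + (12)n - 1728 = 0
Discriminant: Δ = (12)² - 4(6)(-1728) = 144 + 41472 = 41616
√Δ = 204
n = [-(12) + √Δ] / (2·6) = (-12 + 204) / 12 = 192 / 12 = 16
(The negative root is discarded since n must be a positive integer.)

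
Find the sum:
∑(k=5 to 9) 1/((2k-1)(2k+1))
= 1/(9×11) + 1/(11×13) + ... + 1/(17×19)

Partial fractions: 1/((2k-1)(2k+1)) = (1/2)[1/(2k-1) - 1/(2k+1)]
The series telescopes:
= (1/2)[1/9 - 1/19]
= 5/171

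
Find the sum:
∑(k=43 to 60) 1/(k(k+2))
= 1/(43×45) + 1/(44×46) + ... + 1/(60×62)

Partial fractions: 1/(k(k+2)) = (1/2)[1/k - 1/(k+2)]
Telescoping leaves the first two and last two terms:
= (1/2)[1/43 + 1/44 - 1/61 - 1/62]
= 48159/7155544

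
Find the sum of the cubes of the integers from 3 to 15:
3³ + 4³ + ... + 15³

Use ∑_{k=1}^{n} k³ = [n(n+1)/2]², then subtract the first 2 terms.
∑_{k=1}^{15} k³ = [15×16/2]² = 120² = 14400
∑_{k=1}^{2} k³ = [2×3/2]² = 3² = 9
∑_{k=3}^{15} k³ = 14400 - 9 = 14391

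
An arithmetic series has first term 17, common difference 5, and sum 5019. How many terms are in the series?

Using S = n/2 × [2a + (n-1)d]
5019 = n/2 × [2(17) + (n-1)(5)]
5019 = n/2 × [34 + 5n - 5]
10038 = n × [29 + 5n]
5n² + (29)n - 10038 = 0
Discriminant: Δ = (29)² - 4(5)(-10038) = 841 + 200760 = 201601
√Δ = 449
n = [-(29) + √Δ] / (2·5) = (-29 + 449) / 10 = 420 / 10 = 42
(The negative root is discarded since n must be a positive integer.)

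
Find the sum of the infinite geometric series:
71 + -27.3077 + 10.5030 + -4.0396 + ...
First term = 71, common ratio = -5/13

For |r| < 1, S = a / (1 - r)
S = 71 / (1 - (-5/13))
S = 71 / (18/13)
S = 923/18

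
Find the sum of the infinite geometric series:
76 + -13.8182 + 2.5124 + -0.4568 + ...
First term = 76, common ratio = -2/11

For |r| < 1, S = a / (1 - r)
S = 76 / (1 - (-2/11))
S = 76 / (13/11)
S = 836/13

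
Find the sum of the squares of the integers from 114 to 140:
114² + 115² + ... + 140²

Use ∑_{k=1}^{n} k² = n(n+1)(2n+1)/6, then subtract the first 113 terms.
∑_{k=1}^{140} k² = 140×141×281/6 = 924490
∑_{k=1}^{113} k² = 113×114×227/6 = 487369
∑_{k=114}^{140} k² = 924490 - 487369 = 437121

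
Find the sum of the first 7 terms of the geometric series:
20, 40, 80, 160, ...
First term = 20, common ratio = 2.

Sₙ = a(1 - rⁿ) / (1 - r)
S_7 = 20(1 - 2^7) / (1 - 2)
S_7 = 20(1 - 128) / (-1)
S_7 = 2540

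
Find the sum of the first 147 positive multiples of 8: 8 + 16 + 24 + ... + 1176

Factor out 8: = 8(1 + 2 + ... + 147) = 8 × n(n+1)/2
= 8 × 147×148/2
= 8 × 10878
= 87024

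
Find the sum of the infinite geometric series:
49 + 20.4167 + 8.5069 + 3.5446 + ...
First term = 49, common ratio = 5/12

For |r| < 1, S = a / (1 - r)
S = 49 / (1 - (5/12))
S = 49 / (7/12)
S = 84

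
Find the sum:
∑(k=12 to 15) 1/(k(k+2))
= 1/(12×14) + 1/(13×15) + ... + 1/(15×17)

Partial fractions: 1/(k(k+2)) = (1/2)[1/k - 1/(k+2)]
Telescoping leaves the first two and last two terms:
= (1/2)[1/12 + 1/13 - 1/16 - 1/17]
= 413/21216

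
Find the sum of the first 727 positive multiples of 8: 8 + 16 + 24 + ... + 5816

Factor out 8: = 8(1 + 2 + ... + 727) = 8 × n(n+1)/2
= 8 × 727×728/2
= 8 × 264628
= 2117024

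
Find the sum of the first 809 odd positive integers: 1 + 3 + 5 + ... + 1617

Sum of first n odd numbers = n²
= 809²
= 654481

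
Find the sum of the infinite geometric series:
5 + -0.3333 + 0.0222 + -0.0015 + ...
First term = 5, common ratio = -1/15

For |r| < 1, S = a / (1 - r)
S = 5 / (1 - (-1/15))
S = 5 / (16/15)
S = 75/16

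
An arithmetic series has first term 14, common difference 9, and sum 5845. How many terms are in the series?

Using S = n/2 × [2a + (n-1)d]
5845 = n/2 × [2(14) + (n-1)(9)]
5845 = n/2 × [28 + 9n - 9]
11690 = n × [19 + 9n]
9n² + (19)n - 11690 = 0
Discriminant: Δ = (19)² - 4(9)(-11690) = 361 + 420840 = 421201
√Δ = 649
n = [-(19) + √Δ] / (2·9) = (-19 + 649) / 18 = 630 / 18 = 35
(The negative root is discarded since n must be a positive integer.)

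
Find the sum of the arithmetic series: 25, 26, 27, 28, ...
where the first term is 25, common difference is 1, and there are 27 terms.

Sₙ = n/2 × (first + last)
Last term = a + (n-1)d = 25 + (27-1)×1 = 51
S_27 = 27/2 × (25 + 51)
S_27 = 27/2 × 76 = 1026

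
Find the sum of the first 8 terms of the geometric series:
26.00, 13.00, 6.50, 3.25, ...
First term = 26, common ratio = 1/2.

Sₙ = a(1 - rⁿ) / (1 - r)
S_8 = 26(1 - (1/2)^8) / (1 - (1/2))
S_8 = 26(1 - (1/256)) / (1/2)
S_8 = 3315/64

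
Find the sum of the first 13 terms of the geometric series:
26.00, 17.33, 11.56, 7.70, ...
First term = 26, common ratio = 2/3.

Sₙ = a(1 - rⁿ) / (1 - r)
S_13 = 26(1 - (2/3)^13) / (1 - (2/3))
S_13 = 26(1 - (8192/1594323)) / (1/3)
S_13 = 41239406/531441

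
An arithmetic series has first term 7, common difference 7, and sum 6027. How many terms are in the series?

Using S = n/2 × [2a + (n-1)d]
6027 = n/2 × [2(7) + (n-1)(7)]
6027 = n/2 × [14 + 7n - 7]
12054 = n × [7 + 7n]
7n² + (7)n - 12054 = 0
Discriminant: Δ = (7)² - 4(7)(-12054) = 49 + 337512 = 337561
√Δ = 581
n = [-(7) + √Δ] / (2·7) = (-7 + 581) / 14 = 574 / 14 = 41
(The negative root is discarded since n must be a positive integer.)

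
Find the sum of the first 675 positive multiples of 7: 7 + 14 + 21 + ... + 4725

Factor out 7: = 7(1 + 2 + ... + 675) = 7 × n(n+1)/2
= 7 × 675×676/2
= 7 × 228150
= 1597050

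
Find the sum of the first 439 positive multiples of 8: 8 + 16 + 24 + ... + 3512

Factor out 8: = 8(1 + 2 + ... + 439) = 8 × n(n+1)/2
= 8 × 439×440/2
= 8 × 96580
= 772640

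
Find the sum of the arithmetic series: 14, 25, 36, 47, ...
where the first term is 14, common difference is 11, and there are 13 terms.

Sₙ = n/2 × (first + last)
Last term = a + (n-1)d = 14 + (13-1)×11 = 146
S_13 = 13/2 × (14 + 146)
S_13 = 13/2 × 160 = 1040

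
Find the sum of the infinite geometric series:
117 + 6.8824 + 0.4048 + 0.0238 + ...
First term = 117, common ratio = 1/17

For |r| < 1, S = a / (1 - r)
S = 117 / (1 - (1/17))
S = 117 / (16/17)
S = 1989/16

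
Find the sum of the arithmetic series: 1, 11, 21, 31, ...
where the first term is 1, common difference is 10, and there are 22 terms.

Sₙ = n/2 × (first + last)
Last term = a + (n-1)d = 1 + (22-1)×10 = 211
S_22 = 22/2 × (1 + 211)
S_22 = 22/2 × 212 = 2332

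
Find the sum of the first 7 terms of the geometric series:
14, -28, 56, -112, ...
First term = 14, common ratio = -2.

Sₙ = a(1 - rⁿ) / (1 - r)
S_7 = 14(1 - (-2)^7) / (1 - (-2))
S_7 = 14(1 - (-128)) / (3)
S_7 = 602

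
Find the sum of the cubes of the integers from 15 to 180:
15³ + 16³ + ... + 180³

Use ∑_{k=1}^{n} k³ = [n(n+1)/2]², then subtract the first 14 terms.
∑_{k=1}^{180} k³ = [180×181/2]² = 16290² = 265364100
∑_{k=1}^{14} k³ = [14×15/2]² = 105² = 11025
∑_{k=15}^{180} k³ = 265364100 - 11025 = 265353075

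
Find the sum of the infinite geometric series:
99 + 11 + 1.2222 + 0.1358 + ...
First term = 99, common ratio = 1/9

For |r| < 1, S = a / (1 - r)
S = 99 / (1 - (1/9))
S = 99 / (8/9)
S = 891/8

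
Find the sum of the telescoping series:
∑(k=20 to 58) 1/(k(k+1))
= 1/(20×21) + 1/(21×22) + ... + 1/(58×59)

Partial fractions: 1/(k(k+1)) = 1/k - 1/(k+1)
The series telescopes:
= (1/20 - 1/21) + (1/21 - 1/22) + ... + (1/58 - 1/59)
= 1/20 - 1/59
= 39/1180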